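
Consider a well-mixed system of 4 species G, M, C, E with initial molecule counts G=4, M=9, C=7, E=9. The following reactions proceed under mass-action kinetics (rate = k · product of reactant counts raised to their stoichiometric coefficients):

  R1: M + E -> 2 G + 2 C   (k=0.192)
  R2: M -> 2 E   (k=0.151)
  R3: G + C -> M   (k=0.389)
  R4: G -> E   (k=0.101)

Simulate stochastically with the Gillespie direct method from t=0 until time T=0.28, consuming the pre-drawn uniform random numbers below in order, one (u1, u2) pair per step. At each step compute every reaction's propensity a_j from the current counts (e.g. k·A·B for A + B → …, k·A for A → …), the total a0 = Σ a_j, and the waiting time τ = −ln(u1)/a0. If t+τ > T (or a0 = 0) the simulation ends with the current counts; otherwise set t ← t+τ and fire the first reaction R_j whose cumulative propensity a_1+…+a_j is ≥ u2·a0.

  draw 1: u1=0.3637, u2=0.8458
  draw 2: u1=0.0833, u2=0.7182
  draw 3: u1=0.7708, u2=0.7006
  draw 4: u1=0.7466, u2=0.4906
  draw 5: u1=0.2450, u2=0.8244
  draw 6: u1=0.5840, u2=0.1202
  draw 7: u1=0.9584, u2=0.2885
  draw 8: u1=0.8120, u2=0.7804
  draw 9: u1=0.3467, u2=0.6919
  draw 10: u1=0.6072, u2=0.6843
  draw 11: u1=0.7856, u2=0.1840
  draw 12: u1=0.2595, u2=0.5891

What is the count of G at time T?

G at T = 7

t=0.000: G=4 M=9 C=7 E=9
Draw 1: a1=15.552, a2=1.359, a3=10.892, a4=0.404, a0=28.207; τ=−ln(0.3637)/28.207=0.036 → t=0.036; u2·a0=0.8458·28.207=23.857; a1+a2=16.911 < 23.857 ≤ a1+…+a3=27.803 → R3 fires; G=3 M=10 C=6 E=9
Draw 2: a1=17.280, a2=1.510, a3=7.002, a4=0.303, a0=26.095; τ=−ln(0.0833)/26.095=0.095 → t=0.131; u2·a0=0.7182·26.095=18.741; a1=17.280 < 18.741 ≤ a1+a2=18.790 → R2 fires; G=3 M=9 C=6 E=11
Draw 3: a1=19.008, a2=1.359, a3=7.002, a4=0.303, a0=27.672; τ=−ln(0.7708)/27.672=0.009 → t=0.141; u2·a0=0.7006·27.672=19.387; a1=19.008 < 19.387 ≤ a1+a2=20.367 → R2 fires; G=3 M=8 C=6 E=13
Draw 4: a1=19.968, a2=1.208, a3=7.002, a4=0.303, a0=28.481; τ=−ln(0.7466)/28.481=0.010 → t=0.151; u2·a0=0.4906·28.481=13.973 ≤ a1=19.968 → R1 fires; G=5 M=7 C=8 E=12
Draw 5: a1=16.128, a2=1.057, a3=15.560, a4=0.505, a0=33.250; τ=−ln(0.2450)/33.250=0.042 → t=0.193; u2·a0=0.8244·33.250=27.411; a1+a2=17.185 < 27.411 ≤ a1+…+a3=32.745 → R3 fires; G=4 M=8 C=7 E=12
Draw 6: a1=18.432, a2=1.208, a3=10.892, a4=0.404, a0=30.936; τ=−ln(0.5840)/30.936=0.017 → t=0.210; u2·a0=0.1202·30.936=3.719 ≤ a1=18.432 → R1 fires; G=6 M=7 C=9 E=11
Draw 7: a1=14.784, a2=1.057, a3=21.006, a4=0.606, a0=37.453; τ=−ln(0.9584)/37.453=0.001 → t=0.212; u2·a0=0.2885·37.453=10.805 ≤ a1=14.784 → R1 fires; G=8 M=6 C=11 E=10
Draw 8: a1=11.520, a2=0.906, a3=34.232, a4=0.808, a0=47.466; τ=−ln(0.8120)/47.466=0.004 → t=0.216; u2·a0=0.7804·47.466=37.042; a1+a2=12.426 < 37.042 ≤ a1+…+a3=46.658 → R3 fires; G=7 M=7 C=10 E=10
Draw 9: a1=13.440, a2=1.057, a3=27.230, a4=0.707, a0=42.434; τ=−ln(0.3467)/42.434=0.025 → t=0.241; u2·a0=0.6919·42.434=29.360; a1+a2=14.497 < 29.360 ≤ a1+…+a3=41.727 → R3 fires; G=6 M=8 C=9 E=10
Draw 10: a1=15.360, a2=1.208, a3=21.006, a4=0.606, a0=38.180; τ=−ln(0.6072)/38.180=0.013 → t=0.254; u2·a0=0.6843·38.180=26.127; a1+a2=16.568 < 26.127 ≤ a1+…+a3=37.574 → R3 fires; G=5 M=9 C=8 E=10
Draw 11: a1=17.280, a2=1.359, a3=15.560, a4=0.505, a0=34.704; τ=−ln(0.7856)/34.704=0.007 → t=0.261; u2·a0=0.1840·34.704=6.386 ≤ a1=17.280 → R1 fires; G=7 M=8 C=10 E=9
Draw 12: a1=13.824, a2=1.208, a3=27.230, a4=0.707, a0=42.969; τ=−ln(0.2595)/42.969=0.031 → t=0.292 > T=0.28: stop.
Read off G at T=0.28: 7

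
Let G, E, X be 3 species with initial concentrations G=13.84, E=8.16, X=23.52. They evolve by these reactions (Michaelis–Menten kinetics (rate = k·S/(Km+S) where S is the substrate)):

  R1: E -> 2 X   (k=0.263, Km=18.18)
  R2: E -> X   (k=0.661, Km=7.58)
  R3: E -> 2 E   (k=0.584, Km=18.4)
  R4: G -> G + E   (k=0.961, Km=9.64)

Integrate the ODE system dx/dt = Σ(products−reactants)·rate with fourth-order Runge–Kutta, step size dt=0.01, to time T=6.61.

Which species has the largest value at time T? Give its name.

Dominant species at T: X

RK4 with dt=0.01: 661 steps to T=6.61. Trajectory (selected grid times):
t=0.00: G=13.84 E=8.16 X=23.52
t=0.73: G=13.84 E=8.39 X=23.89
t=1.47: G=13.84 E=8.63 X=24.27
t=2.20: G=13.84 E=8.86 X=24.66
t=2.94: G=13.84 E=9.09 X=25.05
t=3.67: G=13.84 E=9.32 X=25.45
t=4.41: G=13.84 E=9.54 X=25.85
t=5.14: G=13.84 E=9.77 X=26.25
t=5.88: G=13.84 E=9.99 X=26.67
t=6.61: G=13.84 E=10.21 X=27.08
At T=6.61: G=13.84 E=10.21 X=27.08; the largest is X.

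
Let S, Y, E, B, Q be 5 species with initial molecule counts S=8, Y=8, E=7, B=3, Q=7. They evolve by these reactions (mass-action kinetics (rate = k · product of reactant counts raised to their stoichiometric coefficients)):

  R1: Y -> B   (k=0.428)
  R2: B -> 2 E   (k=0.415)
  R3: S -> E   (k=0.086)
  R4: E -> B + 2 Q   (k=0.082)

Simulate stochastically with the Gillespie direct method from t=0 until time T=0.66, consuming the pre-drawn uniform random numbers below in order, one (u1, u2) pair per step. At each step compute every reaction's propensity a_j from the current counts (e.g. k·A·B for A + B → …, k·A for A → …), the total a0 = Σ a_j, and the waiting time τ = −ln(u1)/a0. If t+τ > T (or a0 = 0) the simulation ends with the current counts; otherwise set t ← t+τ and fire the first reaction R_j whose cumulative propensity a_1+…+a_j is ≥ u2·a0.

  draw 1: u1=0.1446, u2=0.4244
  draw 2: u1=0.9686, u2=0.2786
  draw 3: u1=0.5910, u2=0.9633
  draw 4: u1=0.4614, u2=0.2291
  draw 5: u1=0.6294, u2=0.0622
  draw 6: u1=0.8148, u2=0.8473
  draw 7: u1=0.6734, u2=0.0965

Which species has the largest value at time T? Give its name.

t=0.000: S=8 Y=8 E=7 B=3 Q=7
Draw 1: a1=3.424, a2=1.245, a3=0.688, a4=0.574, a0=5.931; τ=−ln(0.1446)/5.931=0.326 → t=0.326; u2·a0=0.4244·5.931=2.517 ≤ a1=3.424 → R1 fires; S=8 Y=7 E=7 B=4 Q=7
Draw 2: a1=2.996, a2=1.660, a3=0.688, a4=0.574, a0=5.918; τ=−ln(0.9686)/5.918=0.005 → t=0.331; u2·a0=0.2786·5.918=1.649 ≤ a1=2.996 → R1 fires; S=8 Y=6 E=7 B=5 Q=7
Draw 3: a1=2.568, a2=2.075, a3=0.688, a4=0.574, a0=5.905; τ=−ln(0.5910)/5.905=0.089 → t=0.421; u2·a0=0.9633·5.905=5.688; a1+…+a3=5.331 < 5.688 ≤ a1+…+a4=5.905 → R4 fires; S=8 Y=6 E=6 B=6 Q=9
Draw 4: a1=2.568, a2=2.490, a3=0.688, a4=0.492, a0=6.238; τ=−ln(0.4614)/6.238=0.124 → t=0.545; u2·a0=0.2291·6.238=1.429 ≤ a1=2.568 → R1 fires; S=8 Y=5 E=6 B=7 Q=9
Draw 5: a1=2.140, a2=2.905, a3=0.688, a4=0.492, a0=6.225; τ=−ln(0.6294)/6.225=0.074 → t=0.619; u2·a0=0.0622·6.225=0.387 ≤ a1=2.140 → R1 fires; S=8 Y=4 E=6 B=8 Q=9
Draw 6: a1=1.712, a2=3.320, a3=0.688, a4=0.492, a0=6.212; τ=−ln(0.8148)/6.212=0.033 → t=0.652; u2·a0=0.8473·6.212=5.263; a1+a2=5.032 < 5.263 ≤ a1+…+a3=5.720 → R3 fires; S=7 Y=4 E=7 B=8 Q=9
Draw 7: a1=1.712, a2=3.320, a3=0.602, a4=0.574, a0=6.208; τ=−ln(0.6734)/6.208=0.064 → t=0.716 > T=0.66: stop.
At T=0.66: S=7 Y=4 E=7 B=8 Q=9; the largest is Q.

Dominant species at T: Q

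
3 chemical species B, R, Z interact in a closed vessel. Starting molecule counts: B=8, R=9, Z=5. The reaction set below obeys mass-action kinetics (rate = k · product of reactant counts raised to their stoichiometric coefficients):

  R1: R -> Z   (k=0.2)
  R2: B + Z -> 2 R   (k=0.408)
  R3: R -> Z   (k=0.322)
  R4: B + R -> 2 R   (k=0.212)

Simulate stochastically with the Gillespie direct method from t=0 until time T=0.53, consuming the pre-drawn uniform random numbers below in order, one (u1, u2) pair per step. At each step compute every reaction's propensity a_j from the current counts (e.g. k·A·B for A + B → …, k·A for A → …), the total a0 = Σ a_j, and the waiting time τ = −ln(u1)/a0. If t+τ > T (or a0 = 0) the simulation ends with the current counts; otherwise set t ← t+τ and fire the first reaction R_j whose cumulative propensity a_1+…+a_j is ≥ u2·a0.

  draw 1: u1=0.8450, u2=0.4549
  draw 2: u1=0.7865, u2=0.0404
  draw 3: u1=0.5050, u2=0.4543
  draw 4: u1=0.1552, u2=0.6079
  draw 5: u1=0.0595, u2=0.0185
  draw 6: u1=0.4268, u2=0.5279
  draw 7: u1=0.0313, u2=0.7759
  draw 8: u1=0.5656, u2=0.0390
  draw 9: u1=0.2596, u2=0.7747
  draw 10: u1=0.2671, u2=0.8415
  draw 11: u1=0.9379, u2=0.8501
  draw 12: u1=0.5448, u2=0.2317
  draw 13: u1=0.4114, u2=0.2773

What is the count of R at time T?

t=0.000: B=8 R=9 Z=5
Draw 1: a1=1.800, a2=16.320, a3=2.898, a4=15.264, a0=36.282; τ=−ln(0.8450)/36.282=0.005 → t=0.005; u2·a0=0.4549·36.282=16.505; a1=1.800 < 16.505 ≤ a1+a2=18.120 → R2 fires; B=7 R=11 Z=4
Draw 2: a1=2.200, a2=11.424, a3=3.542, a4=16.324, a0=33.490; τ=−ln(0.7865)/33.490=0.007 → t=0.012; u2·a0=0.0404·33.490=1.353 ≤ a1=2.200 → R1 fires; B=7 R=10 Z=5
Draw 3: a1=2.000, a2=14.280, a3=3.220, a4=14.840, a0=34.340; τ=−ln(0.5050)/34.340=0.020 → t=0.032; u2·a0=0.4543·34.340=15.601; a1=2.000 < 15.601 ≤ a1+a2=16.280 → R2 fires; B=6 R=12 Z=4
Draw 4: a1=2.400, a2=9.792, a3=3.864, a4=15.264, a0=31.320; τ=−ln(0.1552)/31.320=0.059 → t=0.091; u2·a0=0.6079·31.320=19.039; a1+…+a3=16.056 < 19.039 ≤ a1+…+a4=31.320 → R4 fires; B=5 R=13 Z=4
Draw 5: a1=2.600, a2=8.160, a3=4.186, a4=13.780, a0=28.726; τ=−ln(0.0595)/28.726=0.098 → t=0.189; u2·a0=0.0185·28.726=0.531 ≤ a1=2.600 → R1 fires; B=5 R=12 Z=5
Draw 6: a1=2.400, a2=10.200, a3=3.864, a4=12.720, a0=29.184; τ=−ln(0.4268)/29.184=0.029 → t=0.219; u2·a0=0.5279·29.184=15.406; a1+a2=12.600 < 15.406 ≤ a1+…+a3=16.464 → R3 fires; B=5 R=11 Z=6
Draw 7: a1=2.200, a2=12.240, a3=3.542, a4=11.660, a0=29.642; τ=−ln(0.0313)/29.642=0.117 → t=0.335; u2·a0=0.7759·29.642=22.999; a1+…+a3=17.982 < 22.999 ≤ a1+…+a4=29.642 → R4 fires; B=4 R=12 Z=6
Draw 8: a1=2.400, a2=9.792, a3=3.864, a4=10.176, a0=26.232; τ=−ln(0.5656)/26.232=0.022 → t=0.357; u2·a0=0.0390·26.232=1.023 ≤ a1=2.400 → R1 fires; B=4 R=11 Z=7
Draw 9: a1=2.200, a2=11.424, a3=3.542, a4=9.328, a0=26.494; τ=−ln(0.2596)/26.494=0.051 → t=0.408; u2·a0=0.7747·26.494=20.525; a1+…+a3=17.166 < 20.525 ≤ a1+…+a4=26.494 → R4 fires; B=3 R=12 Z=7
Draw 10: a1=2.400, a2=8.568, a3=3.864, a4=7.632, a0=22.464; τ=−ln(0.2671)/22.464=0.059 → t=0.467; u2·a0=0.8415·22.464=18.903; a1+…+a3=14.832 < 18.903 ≤ a1+…+a4=22.464 → R4 fires; B=2 R=13 Z=7
Draw 11: a1=2.600, a2=5.712, a3=4.186, a4=5.512, a0=18.010; τ=−ln(0.9379)/18.010=0.004 → t=0.470; u2·a0=0.8501·18.010=15.310; a1+…+a3=12.498 < 15.310 ≤ a1+…+a4=18.010 → R4 fires; B=1 R=14 Z=7
Draw 12: a1=2.800, a2=2.856, a3=4.508, a4=2.968, a0=13.132; τ=−ln(0.5448)/13.132=0.046 → t=0.517; u2·a0=0.2317·13.132=3.043; a1=2.800 < 3.043 ≤ a1+a2=5.656 → R2 fires; B=0 R=16 Z=6
Draw 13: a1=3.200, a2=0.000, a3=5.152, a4=0.000, a0=8.352; τ=−ln(0.4114)/8.352=0.106 → t=0.623 > T=0.53: stop.
Read off R at T=0.53: 16

R at T = 16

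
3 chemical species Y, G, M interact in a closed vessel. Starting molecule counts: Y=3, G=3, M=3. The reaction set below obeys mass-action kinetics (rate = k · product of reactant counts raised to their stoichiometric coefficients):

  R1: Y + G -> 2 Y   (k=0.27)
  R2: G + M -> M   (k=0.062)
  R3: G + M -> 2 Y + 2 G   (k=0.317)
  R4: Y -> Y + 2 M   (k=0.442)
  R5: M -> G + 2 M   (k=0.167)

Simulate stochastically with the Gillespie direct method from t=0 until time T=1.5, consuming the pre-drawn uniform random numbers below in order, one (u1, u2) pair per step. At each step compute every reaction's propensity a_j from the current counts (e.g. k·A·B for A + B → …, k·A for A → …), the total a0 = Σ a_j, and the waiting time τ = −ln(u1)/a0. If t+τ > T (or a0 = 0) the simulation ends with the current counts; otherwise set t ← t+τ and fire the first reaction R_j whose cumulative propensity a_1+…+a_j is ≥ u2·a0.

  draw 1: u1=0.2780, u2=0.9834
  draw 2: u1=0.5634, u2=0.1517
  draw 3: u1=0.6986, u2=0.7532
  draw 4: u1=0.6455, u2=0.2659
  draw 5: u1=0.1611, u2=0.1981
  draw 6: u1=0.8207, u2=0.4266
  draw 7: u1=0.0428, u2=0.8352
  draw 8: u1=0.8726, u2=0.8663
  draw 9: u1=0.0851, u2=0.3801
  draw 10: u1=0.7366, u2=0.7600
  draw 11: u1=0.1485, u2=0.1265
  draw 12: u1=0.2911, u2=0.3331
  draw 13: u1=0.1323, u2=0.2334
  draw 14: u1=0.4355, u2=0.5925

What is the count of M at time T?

t=0.000: Y=3 G=3 M=3
Draw 1: a1=2.430, a2=0.558, a3=2.853, a4=1.326, a5=0.501, a0=7.668; τ=−ln(0.2780)/7.668=0.167 → t=0.167; u2·a0=0.9834·7.668=7.541; a1+…+a4=7.167 < 7.541 ≤ a1+…+a5=7.668 → R5 fires; Y=3 G=4 M=4
Draw 2: a1=3.240, a2=0.992, a3=5.072, a4=1.326, a5=0.668, a0=11.298; τ=−ln(0.5634)/11.298=0.051 → t=0.218; u2·a0=0.1517·11.298=1.714 ≤ a1=3.240 → R1 fires; Y=4 G=3 M=4
Draw 3: a1=3.240, a2=0.744, a3=3.804, a4=1.768, a5=0.668, a0=10.224; τ=−ln(0.6986)/10.224=0.035 → t=0.253; u2·a0=0.7532·10.224=7.701; a1+a2=3.984 < 7.701 ≤ a1+…+a3=7.788 → R3 fires; Y=6 G=4 M=3
Draw 4: a1=6.480, a2=0.744, a3=3.804, a4=2.652, a5=0.501, a0=14.181; τ=−ln(0.6455)/14.181=0.031 → t=0.284; u2·a0=0.2659·14.181=3.771 ≤ a1=6.480 → R1 fires; Y=7 G=3 M=3
Draw 5: a1=5.670, a2=0.558, a3=2.853, a4=3.094, a5=0.501, a0=12.676; τ=−ln(0.1611)/12.676=0.144 → t=0.428; u2·a0=0.1981·12.676=2.511 ≤ a1=5.670 → R1 fires; Y=8 G=2 M=3
Draw 6: a1=4.320, a2=0.372, a3=1.902, a4=3.536, a5=0.501, a0=10.631; τ=−ln(0.8207)/10.631=0.019 → t=0.446; u2·a0=0.4266·10.631=4.535; a1=4.320 < 4.535 ≤ a1+a2=4.692 → R2 fires; Y=8 G=1 M=3
Draw 7: a1=2.160, a2=0.186, a3=0.951, a4=3.536, a5=0.501, a0=7.334; τ=−ln(0.0428)/7.334=0.430 → t=0.876; u2·a0=0.8352·7.334=6.125; a1+…+a3=3.297 < 6.125 ≤ a1+…+a4=6.833 → R4 fires; Y=8 G=1 M=5
Draw 8: a1=2.160, a2=0.310, a3=1.585, a4=3.536, a5=0.835, a0=8.426; τ=−ln(0.8726)/8.426=0.016 → t=0.892; u2·a0=0.8663·8.426=7.299; a1+…+a3=4.055 < 7.299 ≤ a1+…+a4=7.591 → R4 fires; Y=8 G=1 M=7
Draw 9: a1=2.160, a2=0.434, a3=2.219, a4=3.536, a5=1.169, a0=9.518; τ=−ln(0.0851)/9.518=0.259 → t=1.151; u2·a0=0.3801·9.518=3.618; a1+a2=2.594 < 3.618 ≤ a1+…+a3=4.813 → R3 fires; Y=10 G=2 M=6
Draw 10: a1=5.400, a2=0.744, a3=3.804, a4=4.420, a5=1.002, a0=15.370; τ=−ln(0.7366)/15.370=0.020 → t=1.171; u2·a0=0.7600·15.370=11.681; a1+…+a3=9.948 < 11.681 ≤ a1+…+a4=14.368 → R4 fires; Y=10 G=2 M=8
Draw 11: a1=5.400, a2=0.992, a3=5.072, a4=4.420, a5=1.336, a0=17.220; τ=−ln(0.1485)/17.220=0.111 → t=1.282; u2·a0=0.1265·17.220=2.178 ≤ a1=5.400 → R1 fires; Y=11 G=1 M=8
Draw 12: a1=2.970, a2=0.496, a3=2.536, a4=4.862, a5=1.336, a0=12.200; τ=−ln(0.2911)/12.200=0.101 → t=1.383; u2·a0=0.3331·12.200=4.064; a1+a2=3.466 < 4.064 ≤ a1+…+a3=6.002 → R3 fires; Y=13 G=2 M=7
Draw 13: a1=7.020, a2=0.868, a3=4.438, a4=5.746, a5=1.169, a0=19.241; τ=−ln(0.1323)/19.241=0.105 → t=1.488; u2·a0=0.2334·19.241=4.491 ≤ a1=7.020 → R1 fires; Y=14 G=1 M=7
Draw 14: a1=3.780, a2=0.434, a3=2.219, a4=6.188, a5=1.169, a0=13.790; τ=−ln(0.4355)/13.790=0.060 → t=1.548 > T=1.5: stop.
Read off M at T=1.5: 7

M at T = 7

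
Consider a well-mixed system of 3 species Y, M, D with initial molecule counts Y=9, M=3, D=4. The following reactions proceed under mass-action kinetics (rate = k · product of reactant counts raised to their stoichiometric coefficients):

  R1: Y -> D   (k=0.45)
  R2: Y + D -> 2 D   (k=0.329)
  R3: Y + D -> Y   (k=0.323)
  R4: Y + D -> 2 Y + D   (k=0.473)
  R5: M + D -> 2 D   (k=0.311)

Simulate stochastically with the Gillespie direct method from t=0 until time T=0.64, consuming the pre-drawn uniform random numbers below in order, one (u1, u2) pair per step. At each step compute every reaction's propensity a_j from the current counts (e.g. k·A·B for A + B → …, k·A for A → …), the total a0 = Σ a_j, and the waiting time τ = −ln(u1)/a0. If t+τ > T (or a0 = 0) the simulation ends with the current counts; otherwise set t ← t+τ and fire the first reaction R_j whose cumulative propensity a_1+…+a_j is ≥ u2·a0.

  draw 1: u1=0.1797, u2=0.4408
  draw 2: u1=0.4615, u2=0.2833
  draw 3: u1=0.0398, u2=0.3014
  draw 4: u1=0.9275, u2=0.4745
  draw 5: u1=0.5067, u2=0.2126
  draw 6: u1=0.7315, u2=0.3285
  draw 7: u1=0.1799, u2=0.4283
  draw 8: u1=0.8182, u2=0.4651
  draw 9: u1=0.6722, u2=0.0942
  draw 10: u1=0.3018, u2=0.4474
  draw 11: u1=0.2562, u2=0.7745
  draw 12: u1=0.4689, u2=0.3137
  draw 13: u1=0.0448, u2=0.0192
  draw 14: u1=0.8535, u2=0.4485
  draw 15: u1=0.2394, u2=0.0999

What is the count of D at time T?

t=0.000: Y=9 M=3 D=4
Draw 1: a1=4.050, a2=11.844, a3=11.628, a4=17.028, a5=3.732, a0=48.282; τ=−ln(0.1797)/48.282=0.036 → t=0.036; u2·a0=0.4408·48.282=21.283; a1+a2=15.894 < 21.283 ≤ a1+…+a3=27.522 → R3 fires; Y=9 M=3 D=3
Draw 2: a1=4.050, a2=8.883, a3=8.721, a4=12.771, a5=2.799, a0=37.224; τ=−ln(0.4615)/37.224=0.021 → t=0.056; u2·a0=0.2833·37.224=10.546; a1=4.050 < 10.546 ≤ a1+a2=12.933 → R2 fires; Y=8 M=3 D=4
Draw 3: a1=3.600, a2=10.528, a3=10.336, a4=15.136, a5=3.732, a0=43.332; τ=−ln(0.0398)/43.332=0.074 → t=0.131; u2·a0=0.3014·43.332=13.060; a1=3.600 < 13.060 ≤ a1+a2=14.128 → R2 fires; Y=7 M=3 D=5
Draw 4: a1=3.150, a2=11.515, a3=11.305, a4=16.555, a5=4.665, a0=47.190; τ=−ln(0.9275)/47.190=0.002 → t=0.132; u2·a0=0.4745·47.190=22.392; a1+a2=14.665 < 22.392 ≤ a1+…+a3=25.970 → R3 fires; Y=7 M=3 D=4
Draw 5: a1=3.150, a2=9.212, a3=9.044, a4=13.244, a5=3.732, a0=38.382; τ=−ln(0.5067)/38.382=0.018 → t=0.150; u2·a0=0.2126·38.382=8.160; a1=3.150 < 8.160 ≤ a1+a2=12.362 → R2 fires; Y=6 M=3 D=5
Draw 6: a1=2.700, a2=9.870, a3=9.690, a4=14.190, a5=4.665, a0=41.115; τ=−ln(0.7315)/41.115=0.008 → t=0.158; u2·a0=0.3285·41.115=13.506; a1+a2=12.570 < 13.506 ≤ a1+…+a3=22.260 → R3 fires; Y=6 M=3 D=4
Draw 7: a1=2.700, a2=7.896, a3=7.752, a4=11.352, a5=3.732, a0=33.432; τ=−ln(0.1799)/33.432=0.051 → t=0.209; u2·a0=0.4283·33.432=14.319; a1+a2=10.596 < 14.319 ≤ a1+…+a3=18.348 → R3 fires; Y=6 M=3 D=3
Draw 8: a1=2.700, a2=5.922, a3=5.814, a4=8.514, a5=2.799, a0=25.749; τ=−ln(0.8182)/25.749=0.008 → t=0.217; u2·a0=0.4651·25.749=11.976; a1+a2=8.622 < 11.976 ≤ a1+…+a3=14.436 → R3 fires; Y=6 M=3 D=2
Draw 9: a1=2.700, a2=3.948, a3=3.876, a4=5.676, a5=1.866, a0=18.066; τ=−ln(0.6722)/18.066=0.022 → t=0.239; u2·a0=0.0942·18.066=1.702 ≤ a1=2.700 → R1 fires; Y=5 M=3 D=3
Draw 10: a1=2.250, a2=4.935, a3=4.845, a4=7.095, a5=2.799, a0=21.924; τ=−ln(0.3018)/21.924=0.055 → t=0.293; u2·a0=0.4474·21.924=9.809; a1+a2=7.185 < 9.809 ≤ a1+…+a3=12.030 → R3 fires; Y=5 M=3 D=2
Draw 11: a1=2.250, a2=3.290, a3=3.230, a4=4.730, a5=1.866, a0=15.366; τ=−ln(0.2562)/15.366=0.089 → t=0.382; u2·a0=0.7745·15.366=11.901; a1+…+a3=8.770 < 11.901 ≤ a1+…+a4=13.500 → R4 fires; Y=6 M=3 D=2
Draw 12: a1=2.700, a2=3.948, a3=3.876, a4=5.676, a5=1.866, a0=18.066; τ=−ln(0.4689)/18.066=0.042 → t=0.424; u2·a0=0.3137·18.066=5.667; a1=2.700 < 5.667 ≤ a1+a2=6.648 → R2 fires; Y=5 M=3 D=3
Draw 13: a1=2.250, a2=4.935, a3=4.845, a4=7.095, a5=2.799, a0=21.924; τ=−ln(0.0448)/21.924=0.142 → t=0.566; u2·a0=0.0192·21.924=0.421 ≤ a1=2.250 → R1 fires; Y=4 M=3 D=4
Draw 14: a1=1.800, a2=5.264, a3=5.168, a4=7.568, a5=3.732, a0=23.532; τ=−ln(0.8535)/23.532=0.007 → t=0.572; u2·a0=0.4485·23.532=10.554; a1+a2=7.064 < 10.554 ≤ a1+…+a3=12.232 → R3 fires; Y=4 M=3 D=3
Draw 15: a1=1.800, a2=3.948, a3=3.876, a4=5.676, a5=2.799, a0=18.099; τ=−ln(0.2394)/18.099=0.079 → t=0.651 > T=0.64: stop.
Read off D at T=0.64: 3

D at T = 3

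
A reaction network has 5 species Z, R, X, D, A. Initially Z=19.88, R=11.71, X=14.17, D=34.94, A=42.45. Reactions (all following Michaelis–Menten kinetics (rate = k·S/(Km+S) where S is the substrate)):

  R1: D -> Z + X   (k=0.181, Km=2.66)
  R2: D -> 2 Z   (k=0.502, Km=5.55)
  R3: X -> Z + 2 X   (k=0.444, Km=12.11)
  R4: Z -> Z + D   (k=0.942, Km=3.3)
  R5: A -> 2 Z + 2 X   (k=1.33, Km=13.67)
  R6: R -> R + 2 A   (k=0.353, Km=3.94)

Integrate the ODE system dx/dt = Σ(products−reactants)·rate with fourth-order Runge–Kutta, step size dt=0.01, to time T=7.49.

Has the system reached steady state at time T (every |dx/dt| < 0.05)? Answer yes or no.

Steady state at T: no

RK4 with dt=0.01: 749 steps to T=7.49. Trajectory (selected grid times):
t=0.00: Z=19.88 R=11.71 X=14.17 D=34.94 A=42.45
t=0.83: Z=22.61 R=11.71 X=16.18 D=35.12 A=42.05
t=1.66: Z=25.35 R=11.71 X=18.20 D=35.30 A=41.66
t=2.50: Z=28.13 R=11.71 X=20.25 D=35.50 A=41.26
t=3.33: Z=30.88 R=11.71 X=22.28 D=35.71 A=40.87
t=4.16: Z=33.64 R=11.71 X=24.32 D=35.91 A=40.49
t=4.99: Z=36.40 R=11.71 X=26.36 D=36.13 A=40.10
t=5.83: Z=39.20 R=11.71 X=28.42 D=36.35 A=39.71
t=6.66: Z=41.96 R=11.71 X=30.46 D=36.57 A=39.33
t=7.49: Z=44.73 R=11.71 X=32.51 D=36.79 A=38.95
Rates at T: R1=0.1688, R2=0.4362, R3=0.3235, R4=0.8773, R5=0.9845, R6=0.2641
dx/dt at T (Σ net stoichiometry × rate): Z=+3.3337, R=+0.0000, X=+2.4613, D=+0.2723, A=-0.4562
Largest |dx/dt| is |+3.3337| (Z) ≥ 0.05 → not steady.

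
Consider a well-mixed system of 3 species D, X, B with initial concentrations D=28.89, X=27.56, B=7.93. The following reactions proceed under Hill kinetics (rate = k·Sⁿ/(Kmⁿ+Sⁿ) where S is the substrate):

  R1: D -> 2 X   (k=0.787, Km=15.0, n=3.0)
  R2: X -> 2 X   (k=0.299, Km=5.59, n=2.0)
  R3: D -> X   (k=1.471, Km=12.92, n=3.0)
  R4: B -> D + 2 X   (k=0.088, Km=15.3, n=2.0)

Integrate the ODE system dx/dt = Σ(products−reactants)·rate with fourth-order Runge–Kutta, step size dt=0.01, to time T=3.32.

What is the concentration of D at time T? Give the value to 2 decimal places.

RK4 with dt=0.01: 332 steps to T=3.32. Trajectory (selected grid times):
t=0.00: D=28.89 X=27.56 B=7.93
t=0.37: D=28.14 X=28.69 B=7.92
t=0.74: D=27.41 X=29.80 B=7.92
t=1.11: D=26.67 X=30.91 B=7.91
t=1.48: D=25.95 X=32.01 B=7.90
t=1.84: D=25.25 X=33.07 B=7.90
t=2.21: D=24.54 X=34.15 B=7.89
t=2.58: D=23.84 X=35.21 B=7.88
t=2.95: D=23.15 X=36.26 B=7.88
t=3.32: D=22.47 X=37.30 B=7.87
Read off D at T=3.32: 22.47

D at T = 22.47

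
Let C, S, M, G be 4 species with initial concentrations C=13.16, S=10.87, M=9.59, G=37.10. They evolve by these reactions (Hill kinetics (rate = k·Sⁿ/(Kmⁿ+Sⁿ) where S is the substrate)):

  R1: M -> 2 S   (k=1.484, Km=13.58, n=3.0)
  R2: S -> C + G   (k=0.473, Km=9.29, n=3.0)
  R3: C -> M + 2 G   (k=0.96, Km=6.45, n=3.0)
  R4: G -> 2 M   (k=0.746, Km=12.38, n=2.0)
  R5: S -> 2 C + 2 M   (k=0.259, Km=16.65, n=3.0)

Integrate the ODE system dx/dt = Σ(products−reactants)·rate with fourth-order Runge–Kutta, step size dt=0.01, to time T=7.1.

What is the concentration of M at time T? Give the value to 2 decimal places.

M at T = 20.62

RK4 with dt=0.01: 710 steps to T=7.1. Trajectory (selected grid times):
t=0.00: C=13.16 S=10.87 M=9.59 G=37.10
t=0.79: C=12.81 S=11.31 M=11.06 G=38.15
t=1.58: C=12.49 S=11.93 M=12.44 G=39.21
t=2.37: C=12.21 S=12.72 M=13.75 G=40.26
t=3.16: C=11.96 S=13.65 M=14.98 G=41.31
t=3.94: C=11.76 S=14.67 M=16.16 G=42.35
t=4.73: C=11.59 S=15.81 M=17.31 G=43.41
t=5.52: C=11.46 S=17.02 M=18.43 G=44.47
t=6.31: C=11.37 S=18.30 M=19.53 G=45.54
t=7.10: C=11.31 S=19.63 M=20.62 G=46.60
Read off M at T=7.1: 20.62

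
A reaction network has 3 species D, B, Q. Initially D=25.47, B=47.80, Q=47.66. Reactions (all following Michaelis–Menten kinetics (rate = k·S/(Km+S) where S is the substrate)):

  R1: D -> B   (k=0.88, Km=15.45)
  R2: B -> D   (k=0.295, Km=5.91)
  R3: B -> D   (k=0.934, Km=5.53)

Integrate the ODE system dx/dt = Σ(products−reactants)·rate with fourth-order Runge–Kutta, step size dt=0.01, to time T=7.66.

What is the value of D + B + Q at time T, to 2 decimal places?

Check how each reaction changes W = D + B + Q (weight of products minus weight of reactants):
R1: D -> B: (1·1) − (1·1) = 1 − 1 = 0
R2: B -> D: (1·1) − (1·1) = 1 − 1 = 0
R3: B -> D: (1·1) − (1·1) = 1 − 1 = 0
Every reaction leaves W unchanged, so W is conserved and no simulation is needed: W(T) = W(0) = 25.47 + 47.80 + 47.66 = 120.93

Value at T = 120.93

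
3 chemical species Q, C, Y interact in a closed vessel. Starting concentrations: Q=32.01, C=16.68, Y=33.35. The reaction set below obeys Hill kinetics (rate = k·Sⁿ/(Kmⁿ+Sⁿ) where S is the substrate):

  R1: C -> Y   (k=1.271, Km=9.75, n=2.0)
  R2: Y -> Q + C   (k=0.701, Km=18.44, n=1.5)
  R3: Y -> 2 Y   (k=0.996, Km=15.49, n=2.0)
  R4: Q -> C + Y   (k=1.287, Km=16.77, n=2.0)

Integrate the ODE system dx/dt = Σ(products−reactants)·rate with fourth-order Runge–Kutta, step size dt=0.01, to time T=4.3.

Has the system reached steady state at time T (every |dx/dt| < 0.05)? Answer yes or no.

RK4 with dt=0.01: 430 steps to T=4.3. Trajectory (selected grid times):
t=0.00: Q=32.01 C=16.68 Y=33.35
t=0.48: Q=31.77 C=16.95 Y=34.45
t=0.96: Q=31.53 C=17.21 Y=35.54
t=1.43: Q=31.30 C=17.47 Y=36.62
t=1.91: Q=31.07 C=17.73 Y=37.73
t=2.39: Q=30.84 C=17.99 Y=38.83
t=2.87: Q=30.62 C=18.25 Y=39.94
t=3.34: Q=30.41 C=18.50 Y=41.03
t=3.82: Q=30.20 C=18.75 Y=42.14
t=4.30: Q=29.99 C=19.01 Y=43.25
Rates at T: R1=1.0062, R2=0.5484, R3=0.8828, R4=0.9804
dx/dt at T (Σ net stoichiometry × rate): Q=-0.4320, C=+0.5225, Y=+2.3210
Largest |dx/dt| is |+2.3210| (Y) ≥ 0.05 → not steady.

Steady state at T: no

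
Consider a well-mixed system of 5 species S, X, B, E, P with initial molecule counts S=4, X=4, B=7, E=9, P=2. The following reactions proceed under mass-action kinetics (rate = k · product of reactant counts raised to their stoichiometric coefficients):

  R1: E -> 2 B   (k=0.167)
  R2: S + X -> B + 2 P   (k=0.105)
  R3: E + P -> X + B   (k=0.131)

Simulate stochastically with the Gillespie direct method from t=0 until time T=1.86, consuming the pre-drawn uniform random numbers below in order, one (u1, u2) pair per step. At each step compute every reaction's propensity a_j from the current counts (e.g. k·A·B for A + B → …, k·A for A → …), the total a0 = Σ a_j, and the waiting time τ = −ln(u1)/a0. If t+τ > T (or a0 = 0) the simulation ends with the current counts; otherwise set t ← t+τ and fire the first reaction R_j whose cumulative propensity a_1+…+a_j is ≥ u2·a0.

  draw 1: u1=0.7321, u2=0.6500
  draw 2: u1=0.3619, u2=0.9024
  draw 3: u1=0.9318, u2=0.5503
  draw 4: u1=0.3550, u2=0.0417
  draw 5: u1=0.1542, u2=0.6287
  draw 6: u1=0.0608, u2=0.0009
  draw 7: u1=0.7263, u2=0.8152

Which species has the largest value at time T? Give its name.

Dominant species at T: B

t=0.000: S=4 X=4 B=7 E=9 P=2
Draw 1: a1=1.503, a2=1.680, a3=2.358, a0=5.541; τ=−ln(0.7321)/5.541=0.056 → t=0.056; u2·a0=0.6500·5.541=3.602; a1+a2=3.183 < 3.602 ≤ a1+…+a3=5.541 → R3 fires; S=4 X=5 B=8 E=8 P=1
Draw 2: a1=1.336, a2=2.100, a3=1.048, a0=4.484; τ=−ln(0.3619)/4.484=0.227 → t=0.283; u2·a0=0.9024·4.484=4.046; a1+a2=3.436 < 4.046 ≤ a1+…+a3=4.484 → R3 fires; S=4 X=6 B=9 E=7 P=0
Draw 3: a1=1.169, a2=2.520, a3=0.000, a0=3.689; τ=−ln(0.9318)/3.689=0.019 → t=0.302; u2·a0=0.5503·3.689=2.030; a1=1.169 < 2.030 ≤ a1+a2=3.689 → R2 fires; S=3 X=5 B=10 E=7 P=2
Draw 4: a1=1.169, a2=1.575, a3=1.834, a0=4.578; τ=−ln(0.3550)/4.578=0.226 → t=0.528; u2·a0=0.0417·4.578=0.191 ≤ a1=1.169 → R1 fires; S=3 X=5 B=12 E=6 P=2
Draw 5: a1=1.002, a2=1.575, a3=1.572, a0=4.149; τ=−ln(0.1542)/4.149=0.451 → t=0.979; u2·a0=0.6287·4.149=2.608; a1+a2=2.577 < 2.608 ≤ a1+…+a3=4.149 → R3 fires; S=3 X=6 B=13 E=5 P=1
Draw 6: a1=0.835, a2=1.890, a3=0.655, a0=3.380; τ=−ln(0.0608)/3.380=0.828 → t=1.807; u2·a0=0.0009·3.380=0.003 ≤ a1=0.835 → R1 fires; S=3 X=6 B=15 E=4 P=1
Draw 7: a1=0.668, a2=1.890, a3=0.524, a0=3.082; τ=−ln(0.7263)/3.082=0.104 → t=1.911 > T=1.86: stop.
At T=1.86: S=3 X=6 B=15 E=4 P=1; the largest is B.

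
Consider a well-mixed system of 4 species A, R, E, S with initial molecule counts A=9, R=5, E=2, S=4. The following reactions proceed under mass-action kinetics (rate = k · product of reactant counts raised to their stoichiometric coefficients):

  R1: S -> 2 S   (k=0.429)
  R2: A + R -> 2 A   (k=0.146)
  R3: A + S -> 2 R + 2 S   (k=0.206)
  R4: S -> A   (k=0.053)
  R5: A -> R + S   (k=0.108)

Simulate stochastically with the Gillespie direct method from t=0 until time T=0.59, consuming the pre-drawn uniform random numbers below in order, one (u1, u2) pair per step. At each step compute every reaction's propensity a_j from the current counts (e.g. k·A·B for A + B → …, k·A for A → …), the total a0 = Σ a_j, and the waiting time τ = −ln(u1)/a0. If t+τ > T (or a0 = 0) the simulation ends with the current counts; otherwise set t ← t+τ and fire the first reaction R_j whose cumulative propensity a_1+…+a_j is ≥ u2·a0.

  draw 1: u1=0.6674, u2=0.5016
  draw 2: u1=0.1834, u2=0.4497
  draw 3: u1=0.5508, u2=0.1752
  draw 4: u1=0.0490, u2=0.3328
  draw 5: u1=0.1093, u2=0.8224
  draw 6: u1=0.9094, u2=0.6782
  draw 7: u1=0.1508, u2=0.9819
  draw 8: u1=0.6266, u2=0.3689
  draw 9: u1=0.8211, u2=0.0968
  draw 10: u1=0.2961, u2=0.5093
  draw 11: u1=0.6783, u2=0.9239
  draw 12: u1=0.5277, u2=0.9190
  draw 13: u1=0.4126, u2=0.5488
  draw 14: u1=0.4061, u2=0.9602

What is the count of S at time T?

S at T = 13

t=0.000: A=9 R=5 E=2 S=4
Draw 1: a1=1.716, a2=6.570, a3=7.416, a4=0.212, a5=0.972, a0=16.886; τ=−ln(0.6674)/16.886=0.024 → t=0.024; u2·a0=0.5016·16.886=8.470; a1+a2=8.286 < 8.470 ≤ a1+…+a3=15.702 → R3 fires; A=8 R=7 E=2 S=5
Draw 2: a1=2.145, a2=8.176, a3=8.240, a4=0.265, a5=0.864, a0=19.690; τ=−ln(0.1834)/19.690=0.086 → t=0.110; u2·a0=0.4497·19.690=8.855; a1=2.145 < 8.855 ≤ a1+a2=10.321 → R2 fires; A=9 R=6 E=2 S=5
Draw 3: a1=2.145, a2=7.884, a3=9.270, a4=0.265, a5=0.972, a0=20.536; τ=−ln(0.5508)/20.536=0.029 → t=0.139; u2·a0=0.1752·20.536=3.598; a1=2.145 < 3.598 ≤ a1+a2=10.029 → R2 fires; A=10 R=5 E=2 S=5
Draw 4: a1=2.145, a2=7.300, a3=10.300, a4=0.265, a5=1.080, a0=21.090; τ=−ln(0.0490)/21.090=0.143 → t=0.282; u2·a0=0.3328·21.090=7.019; a1=2.145 < 7.019 ≤ a1+a2=9.445 → R2 fires; A=11 R=4 E=2 S=5
Draw 5: a1=2.145, a2=6.424, a3=11.330, a4=0.265, a5=1.188, a0=21.352; τ=−ln(0.1093)/21.352=0.104 → t=0.386; u2·a0=0.8224·21.352=17.560; a1+a2=8.569 < 17.560 ≤ a1+…+a3=19.899 → R3 fires; A=10 R=6 E=2 S=6
Draw 6: a1=2.574, a2=8.760, a3=12.360, a4=0.318, a5=1.080, a0=25.092; τ=−ln(0.9094)/25.092=0.004 → t=0.390; u2·a0=0.6782·25.092=17.017; a1+a2=11.334 < 17.017 ≤ a1+…+a3=23.694 → R3 fires; A=9 R=8 E=2 S=7
Draw 7: a1=3.003, a2=10.512, a3=12.978, a4=0.371, a5=0.972, a0=27.836; τ=−ln(0.1508)/27.836=0.068 → t=0.458; u2·a0=0.9819·27.836=27.332; a1+…+a4=26.864 < 27.332 ≤ a1+…+a5=27.836 → R5 fires; A=8 R=9 E=2 S=8
Draw 8: a1=3.432, a2=10.512, a3=13.184, a4=0.424, a5=0.864, a0=28.416; τ=−ln(0.6266)/28.416=0.016 → t=0.474; u2·a0=0.3689·28.416=10.483; a1=3.432 < 10.483 ≤ a1+a2=13.944 → R2 fires; A=9 R=8 E=2 S=8
Draw 9: a1=3.432, a2=10.512, a3=14.832, a4=0.424, a5=0.972, a0=30.172; τ=−ln(0.8211)/30.172=0.007 → t=0.481; u2·a0=0.0968·30.172=2.921 ≤ a1=3.432 → R1 fires; A=9 R=8 E=2 S=9
Draw 10: a1=3.861, a2=10.512, a3=16.686, a4=0.477, a5=0.972, a0=32.508; τ=−ln(0.2961)/32.508=0.037 → t=0.518; u2·a0=0.5093·32.508=16.556; a1+a2=14.373 < 16.556 ≤ a1+…+a3=31.059 → R3 fires; A=8 R=10 E=2 S=10
Draw 11: a1=4.290, a2=11.680, a3=16.480, a4=0.530, a5=0.864, a0=33.844; τ=−ln(0.6783)/33.844=0.011 → t=0.529; u2·a0=0.9239·33.844=31.268; a1+a2=15.970 < 31.268 ≤ a1+…+a3=32.450 → R3 fires; A=7 R=12 E=2 S=11
Draw 12: a1=4.719, a2=12.264, a3=15.862, a4=0.583, a5=0.756, a0=34.184; τ=−ln(0.5277)/34.184=0.019 → t=0.548; u2·a0=0.9190·34.184=31.415; a1+a2=16.983 < 31.415 ≤ a1+…+a3=32.845 → R3 fires; A=6 R=14 E=2 S=12
Draw 13: a1=5.148, a2=12.264, a3=14.832, a4=0.636, a5=0.648, a0=33.528; τ=−ln(0.4126)/33.528=0.026 → t=0.575; u2·a0=0.5488·33.528=18.400; a1+a2=17.412 < 18.400 ≤ a1+…+a3=32.244 → R3 fires; A=5 R=16 E=2 S=13
Draw 14: a1=5.577, a2=11.680, a3=13.390, a4=0.689, a5=0.540, a0=31.876; τ=−ln(0.4061)/31.876=0.028 → t=0.603 > T=0.59: stop.
Read off S at T=0.59: 13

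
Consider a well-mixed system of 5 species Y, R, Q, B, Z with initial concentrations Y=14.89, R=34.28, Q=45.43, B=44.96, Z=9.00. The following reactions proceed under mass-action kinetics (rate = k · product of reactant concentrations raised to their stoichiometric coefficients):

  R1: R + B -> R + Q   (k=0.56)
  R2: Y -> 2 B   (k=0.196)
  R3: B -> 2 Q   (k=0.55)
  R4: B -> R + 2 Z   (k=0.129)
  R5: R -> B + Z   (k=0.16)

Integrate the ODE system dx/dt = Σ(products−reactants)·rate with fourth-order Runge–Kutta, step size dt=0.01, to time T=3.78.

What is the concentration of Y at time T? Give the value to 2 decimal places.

RK4 with dt=0.01: 378 steps to T=3.78. Trajectory (selected grid times):
t=0.00: Y=14.89 R=34.28 Q=45.43 B=44.96 Z=9.00
t=0.42: Y=13.71 R=32.35 Q=95.46 B=0.58 Z=11.88
t=0.84: Y=12.63 R=30.28 Q=99.85 B=0.56 Z=14.05
t=1.26: Y=11.63 R=28.34 Q=103.92 B=0.55 Z=16.08
t=1.68: Y=10.71 R=26.53 Q=107.70 B=0.54 Z=17.98
t=2.10: Y=9.87 R=24.83 Q=111.22 B=0.54 Z=19.76
t=2.52: Y=9.09 R=23.25 Q=114.49 B=0.53 Z=21.44
t=2.94: Y=8.37 R=21.76 Q=117.54 B=0.53 Z=23.01
t=3.36: Y=7.71 R=20.38 Q=120.38 B=0.52 Z=24.48
t=3.78: Y=7.10 R=19.08 Q=123.02 B=0.51 Z=25.86
Read off Y at T=3.78: 7.10

Y at T = 7.10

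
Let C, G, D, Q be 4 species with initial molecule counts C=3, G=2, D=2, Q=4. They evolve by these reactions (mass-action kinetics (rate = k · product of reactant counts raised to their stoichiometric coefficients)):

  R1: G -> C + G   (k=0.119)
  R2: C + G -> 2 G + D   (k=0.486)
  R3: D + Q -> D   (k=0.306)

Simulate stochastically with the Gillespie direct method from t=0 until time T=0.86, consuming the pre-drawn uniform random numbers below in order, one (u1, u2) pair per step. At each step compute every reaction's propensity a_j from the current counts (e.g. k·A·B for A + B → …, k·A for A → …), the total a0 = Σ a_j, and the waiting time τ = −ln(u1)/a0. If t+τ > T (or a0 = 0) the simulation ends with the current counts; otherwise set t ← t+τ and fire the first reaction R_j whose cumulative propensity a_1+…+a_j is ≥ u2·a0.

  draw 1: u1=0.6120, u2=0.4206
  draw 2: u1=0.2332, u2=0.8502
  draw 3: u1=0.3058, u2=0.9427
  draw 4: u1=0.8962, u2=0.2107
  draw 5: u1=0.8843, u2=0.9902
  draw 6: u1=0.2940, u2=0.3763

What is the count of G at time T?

t=0.000: C=3 G=2 D=2 Q=4
Draw 1: a1=0.238, a2=2.916, a3=2.448, a0=5.602; τ=−ln(0.6120)/5.602=0.088 → t=0.088; u2·a0=0.4206·5.602=2.356; a1=0.238 < 2.356 ≤ a1+a2=3.154 → R2 fires; C=2 G=3 D=3 Q=4
Draw 2: a1=0.357, a2=2.916, a3=3.672, a0=6.945; τ=−ln(0.2332)/6.945=0.210 → t=0.297; u2·a0=0.8502·6.945=5.905; a1+a2=3.273 < 5.905 ≤ a1+…+a3=6.945 → R3 fires; C=2 G=3 D=3 Q=3
Draw 3: a1=0.357, a2=2.916, a3=2.754, a0=6.027; τ=−ln(0.3058)/6.027=0.197 → t=0.494; u2·a0=0.9427·6.027=5.682; a1+a2=3.273 < 5.682 ≤ a1+…+a3=6.027 → R3 fires; C=2 G=3 D=3 Q=2
Draw 4: a1=0.357, a2=2.916, a3=1.836, a0=5.109; τ=−ln(0.8962)/5.109=0.021 → t=0.515; u2·a0=0.2107·5.109=1.076; a1=0.357 < 1.076 ≤ a1+a2=3.273 → R2 fires; C=1 G=4 D=4 Q=2
Draw 5: a1=0.476, a2=1.944, a3=2.448, a0=4.868; τ=−ln(0.8843)/4.868=0.025 → t=0.541; u2·a0=0.9902·4.868=4.820; a1+a2=2.420 < 4.820 ≤ a1+…+a3=4.868 → R3 fires; C=1 G=4 D=4 Q=1
Draw 6: a1=0.476, a2=1.944, a3=1.224, a0=3.644; τ=−ln(0.2940)/3.644=0.336 → t=0.877 > T=0.86: stop.
Read off G at T=0.86: 4

G at T = 4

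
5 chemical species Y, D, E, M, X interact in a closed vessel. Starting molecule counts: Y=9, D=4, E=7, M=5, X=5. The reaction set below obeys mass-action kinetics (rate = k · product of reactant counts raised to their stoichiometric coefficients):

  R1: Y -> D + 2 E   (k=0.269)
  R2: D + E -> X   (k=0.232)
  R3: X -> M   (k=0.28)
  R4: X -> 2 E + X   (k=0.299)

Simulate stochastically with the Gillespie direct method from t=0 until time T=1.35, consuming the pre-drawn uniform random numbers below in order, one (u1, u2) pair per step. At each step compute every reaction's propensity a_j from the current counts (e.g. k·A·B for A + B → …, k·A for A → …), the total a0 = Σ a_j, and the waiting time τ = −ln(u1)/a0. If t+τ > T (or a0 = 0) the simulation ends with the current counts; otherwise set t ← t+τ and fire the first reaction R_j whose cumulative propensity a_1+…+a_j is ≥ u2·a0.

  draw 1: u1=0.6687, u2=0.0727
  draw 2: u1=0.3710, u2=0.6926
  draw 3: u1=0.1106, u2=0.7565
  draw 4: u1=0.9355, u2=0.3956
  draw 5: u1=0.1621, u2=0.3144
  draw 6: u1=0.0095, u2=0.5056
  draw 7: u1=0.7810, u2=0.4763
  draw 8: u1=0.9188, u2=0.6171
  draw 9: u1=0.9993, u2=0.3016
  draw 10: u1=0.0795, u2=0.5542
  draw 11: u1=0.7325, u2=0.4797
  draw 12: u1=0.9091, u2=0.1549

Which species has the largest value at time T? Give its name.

Dominant species at T: M

t=0.000: Y=9 D=4 E=7 M=5 X=5
Draw 1: a1=2.421, a2=6.496, a3=1.400, a4=1.495, a0=11.812; τ=−ln(0.6687)/11.812=0.034 → t=0.034; u2·a0=0.0727·11.812=0.859 ≤ a1=2.421 → R1 fires; Y=8 D=5 E=9 M=5 X=5
Draw 2: a1=2.152, a2=10.440, a3=1.400, a4=1.495, a0=15.487; τ=−ln(0.3710)/15.487=0.064 → t=0.098; u2·a0=0.6926·15.487=10.726; a1=2.152 < 10.726 ≤ a1+a2=12.592 → R2 fires; Y=8 D=4 E=8 M=5 X=6
Draw 3: a1=2.152, a2=7.424, a3=1.680, a4=1.794, a0=13.050; τ=−ln(0.1106)/13.050=0.169 → t=0.267; u2·a0=0.7565·13.050=9.872; a1+a2=9.576 < 9.872 ≤ a1+…+a3=11.256 → R3 fires; Y=8 D=4 E=8 M=6 X=5
Draw 4: a1=2.152, a2=7.424, a3=1.400, a4=1.495, a0=12.471; τ=−ln(0.9355)/12.471=0.005 → t=0.272; u2·a0=0.3956·12.471=4.934; a1=2.152 < 4.934 ≤ a1+a2=9.576 → R2 fires; Y=8 D=3 E=7 M=6 X=6
Draw 5: a1=2.152, a2=4.872, a3=1.680, a4=1.794, a0=10.498; τ=−ln(0.1621)/10.498=0.173 → t=0.445; u2·a0=0.3144·10.498=3.301; a1=2.152 < 3.301 ≤ a1+a2=7.024 → R2 fires; Y=8 D=2 E=6 M=6 X=7
Draw 6: a1=2.152, a2=2.784, a3=1.960, a4=2.093, a0=8.989; τ=−ln(0.0095)/8.989=0.518 → t=0.964; u2·a0=0.5056·8.989=4.545; a1=2.152 < 4.545 ≤ a1+a2=4.936 → R2 fires; Y=8 D=1 E=5 M=6 X=8
Draw 7: a1=2.152, a2=1.160, a3=2.240, a4=2.392, a0=7.944; τ=−ln(0.7810)/7.944=0.031 → t=0.995; u2·a0=0.4763·7.944=3.784; a1+a2=3.312 < 3.784 ≤ a1+…+a3=5.552 → R3 fires; Y=8 D=1 E=5 M=7 X=7
Draw 8: a1=2.152, a2=1.160, a3=1.960, a4=2.093, a0=7.365; τ=−ln(0.9188)/7.365=0.011 → t=1.006; u2·a0=0.6171·7.365=4.545; a1+a2=3.312 < 4.545 ≤ a1+…+a3=5.272 → R3 fires; Y=8 D=1 E=5 M=8 X=6
Draw 9: a1=2.152, a2=1.160, a3=1.680, a4=1.794, a0=6.786; τ=−ln(0.9993)/6.786=0.000 → t=1.006; u2·a0=0.3016·6.786=2.047 ≤ a1=2.152 → R1 fires; Y=7 D=2 E=7 M=8 X=6
Draw 10: a1=1.883, a2=3.248, a3=1.680, a4=1.794, a0=8.605; τ=−ln(0.0795)/8.605=0.294 → t=1.300; u2·a0=0.5542·8.605=4.769; a1=1.883 < 4.769 ≤ a1+a2=5.131 → R2 fires; Y=7 D=1 E=6 M=8 X=7
Draw 11: a1=1.883, a2=1.392, a3=1.960, a4=2.093, a0=7.328; τ=−ln(0.7325)/7.328=0.042 → t=1.343; u2·a0=0.4797·7.328=3.515; a1+a2=3.275 < 3.515 ≤ a1+…+a3=5.235 → R3 fires; Y=7 D=1 E=6 M=9 X=6
Draw 12: a1=1.883, a2=1.392, a3=1.680, a4=1.794, a0=6.749; τ=−ln(0.9091)/6.749=0.014 → t=1.357 > T=1.35: stop.
At T=1.35: Y=7 D=1 E=6 M=9 X=6; the largest is M.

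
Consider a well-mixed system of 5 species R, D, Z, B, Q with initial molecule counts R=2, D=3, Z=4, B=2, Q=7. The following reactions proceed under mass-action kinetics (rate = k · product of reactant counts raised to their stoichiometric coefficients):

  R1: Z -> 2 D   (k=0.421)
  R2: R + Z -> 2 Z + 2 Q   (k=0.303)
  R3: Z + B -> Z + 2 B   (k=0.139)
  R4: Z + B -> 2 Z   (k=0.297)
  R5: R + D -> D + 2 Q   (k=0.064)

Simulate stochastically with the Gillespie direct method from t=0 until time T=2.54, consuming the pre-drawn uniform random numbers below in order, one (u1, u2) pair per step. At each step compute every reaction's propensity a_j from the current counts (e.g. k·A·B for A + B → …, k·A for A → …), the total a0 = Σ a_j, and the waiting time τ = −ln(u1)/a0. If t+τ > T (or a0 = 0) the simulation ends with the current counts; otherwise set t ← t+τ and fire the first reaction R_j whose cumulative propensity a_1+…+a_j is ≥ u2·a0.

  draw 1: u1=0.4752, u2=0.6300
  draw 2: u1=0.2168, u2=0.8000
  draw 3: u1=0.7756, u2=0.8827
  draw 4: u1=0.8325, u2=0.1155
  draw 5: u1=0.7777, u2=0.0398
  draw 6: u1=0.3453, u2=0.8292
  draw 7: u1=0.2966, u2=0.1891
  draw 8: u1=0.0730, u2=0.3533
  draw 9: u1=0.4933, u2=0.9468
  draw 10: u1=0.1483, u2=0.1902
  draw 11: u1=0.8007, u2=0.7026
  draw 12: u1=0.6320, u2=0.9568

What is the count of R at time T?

R at T = 0

t=0.000: R=2 D=3 Z=4 B=2 Q=7
Draw 1: a1=1.684, a2=2.424, a3=1.112, a4=2.376, a5=0.384, a0=7.980; τ=−ln(0.4752)/7.980=0.093 → t=0.093; u2·a0=0.6300·7.980=5.027; a1+a2=4.108 < 5.027 ≤ a1+…+a3=5.220 → R3 fires; R=2 D=3 Z=4 B=3 Q=7
Draw 2: a1=1.684, a2=2.424, a3=1.668, a4=3.564, a5=0.384, a0=9.724; τ=−ln(0.2168)/9.724=0.157 → t=0.250; u2·a0=0.8000·9.724=7.779; a1+…+a3=5.776 < 7.779 ≤ a1+…+a4=9.340 → R4 fires; R=2 D=3 Z=5 B=2 Q=7
Draw 3: a1=2.105, a2=3.030, a3=1.390, a4=2.970, a5=0.384, a0=9.879; τ=−ln(0.7756)/9.879=0.026 → t=0.276; u2·a0=0.8827·9.879=8.720; a1+…+a3=6.525 < 8.720 ≤ a1+…+a4=9.495 → R4 fires; R=2 D=3 Z=6 B=1 Q=7
Draw 4: a1=2.526, a2=3.636, a3=0.834, a4=1.782, a5=0.384, a0=9.162; τ=−ln(0.8325)/9.162=0.020 → t=0.296; u2·a0=0.1155·9.162=1.058 ≤ a1=2.526 → R1 fires; R=2 D=5 Z=5 B=1 Q=7
Draw 5: a1=2.105, a2=3.030, a3=0.695, a4=1.485, a5=0.640, a0=7.955; τ=−ln(0.7777)/7.955=0.032 → t=0.328; u2·a0=0.0398·7.955=0.317 ≤ a1=2.105 → R1 fires; R=2 D=7 Z=4 B=1 Q=7
Draw 6: a1=1.684, a2=2.424, a3=0.556, a4=1.188, a5=0.896, a0=6.748; τ=−ln(0.3453)/6.748=0.158 → t=0.485; u2·a0=0.8292·6.748=5.595; a1+…+a3=4.664 < 5.595 ≤ a1+…+a4=5.852 → R4 fires; R=2 D=7 Z=5 B=0 Q=7
Draw 7: a1=2.105, a2=3.030, a3=0.000, a4=0.000, a5=0.896, a0=6.031; τ=−ln(0.2966)/6.031=0.202 → t=0.687; u2·a0=0.1891·6.031=1.140 ≤ a1=2.105 → R1 fires; R=2 D=9 Z=4 B=0 Q=7
Draw 8: a1=1.684, a2=2.424, a3=0.000, a4=0.000, a5=1.152, a0=5.260; τ=−ln(0.0730)/5.260=0.498 → t=1.184; u2·a0=0.3533·5.260=1.858; a1=1.684 < 1.858 ≤ a1+a2=4.108 → R2 fires; R=1 D=9 Z=5 B=0 Q=9
Draw 9: a1=2.105, a2=1.515, a3=0.000, a4=0.000, a5=0.576, a0=4.196; τ=−ln(0.4933)/4.196=0.168 → t=1.353; u2·a0=0.9468·4.196=3.973; a1+…+a4=3.620 < 3.973 ≤ a1+…+a5=4.196 → R5 fires; R=0 D=9 Z=5 B=0 Q=11
Draw 10: a1=2.105, a2=0.000, a3=0.000, a4=0.000, a5=0.000, a0=2.105; τ=−ln(0.1483)/2.105=0.907 → t=2.260; u2·a0=0.1902·2.105=0.400 ≤ a1=2.105 → R1 fires; R=0 D=11 Z=4 B=0 Q=11
Draw 11: a1=1.684, a2=0.000, a3=0.000, a4=0.000, a5=0.000, a0=1.684; τ=−ln(0.8007)/1.684=0.132 → t=2.392; u2·a0=0.7026·1.684=1.183 ≤ a1=1.684 → R1 fires; R=0 D=13 Z=3 B=0 Q=11
Draw 12: a1=1.263, a2=0.000, a3=0.000, a4=0.000, a5=0.000, a0=1.263; τ=−ln(0.6320)/1.263=0.363 → t=2.755 > T=2.54: stop.
Read off R at T=2.54: 0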